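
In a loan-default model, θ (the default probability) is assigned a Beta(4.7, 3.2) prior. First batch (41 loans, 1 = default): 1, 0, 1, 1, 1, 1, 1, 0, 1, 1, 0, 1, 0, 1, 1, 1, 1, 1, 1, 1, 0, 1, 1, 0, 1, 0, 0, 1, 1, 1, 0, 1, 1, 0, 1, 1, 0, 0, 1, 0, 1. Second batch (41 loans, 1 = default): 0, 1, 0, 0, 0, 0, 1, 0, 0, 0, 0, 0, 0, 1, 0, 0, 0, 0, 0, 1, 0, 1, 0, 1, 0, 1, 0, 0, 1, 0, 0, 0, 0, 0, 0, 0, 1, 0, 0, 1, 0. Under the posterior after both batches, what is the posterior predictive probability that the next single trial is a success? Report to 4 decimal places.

The Beta prior is conjugate to a Binomial/Bernoulli likelihood; the update adds successes to α and failures to β.
After batch 1: Beta(4.7+28, 3.2+13) = Beta(32.7, 16.2).
After batch 2: Beta(32.7+10, 16.2+31) = Beta(42.7, 47.2).
For a single future Bernoulli trial, P(success | data) = α/(α+β) = 0.4750.

0.4750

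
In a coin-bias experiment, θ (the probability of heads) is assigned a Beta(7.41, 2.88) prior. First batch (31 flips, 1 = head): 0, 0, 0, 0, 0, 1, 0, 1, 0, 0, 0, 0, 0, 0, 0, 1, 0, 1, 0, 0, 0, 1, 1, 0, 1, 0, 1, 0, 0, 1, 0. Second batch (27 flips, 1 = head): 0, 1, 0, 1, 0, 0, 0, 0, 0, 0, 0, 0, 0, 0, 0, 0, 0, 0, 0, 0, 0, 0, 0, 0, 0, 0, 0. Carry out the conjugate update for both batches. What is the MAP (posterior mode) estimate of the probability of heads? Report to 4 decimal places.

0.2626

The Beta prior is conjugate to a Binomial/Bernoulli likelihood; the update adds successes to α and failures to β.
After batch 1: Beta(7.41+9, 2.88+22) = Beta(16.41, 24.88).
After batch 2: Beta(16.41+2, 24.88+25) = Beta(18.41, 49.88).
Mode of Beta(a,b) for a,b>1 is (a−1)/(a+b−2) = 17.41/66.29 = 0.2626.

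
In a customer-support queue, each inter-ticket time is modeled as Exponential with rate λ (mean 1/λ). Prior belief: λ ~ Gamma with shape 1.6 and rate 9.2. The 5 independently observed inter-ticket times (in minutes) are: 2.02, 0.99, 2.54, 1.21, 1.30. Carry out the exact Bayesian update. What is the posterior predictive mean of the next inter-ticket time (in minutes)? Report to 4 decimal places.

With a Gamma(shape α, rate β) prior on the exponential rate λ, the posterior after n observations with total T = Σxᵢ is Gamma(α+n, β+T).
Sum of observations T = 8.06 minutes; n = 5.
Posterior: Gamma(1.6+5, 9.2+8.06) = Gamma(6.6, 17.26).
The predictive distribution for the next observation is Lomax; its mean is β/(α−1) = 17.26/5.6 = 3.0821.

3.0821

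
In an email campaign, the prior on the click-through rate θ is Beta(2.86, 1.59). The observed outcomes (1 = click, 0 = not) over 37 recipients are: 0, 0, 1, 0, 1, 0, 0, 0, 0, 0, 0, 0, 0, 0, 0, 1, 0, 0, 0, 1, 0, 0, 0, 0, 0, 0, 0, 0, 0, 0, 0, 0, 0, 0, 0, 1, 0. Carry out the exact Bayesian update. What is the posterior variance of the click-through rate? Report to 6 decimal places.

0.003620

The Beta prior is conjugate to a Binomial/Bernoulli likelihood; the update adds successes to α and failures to β.
Posterior: Beta(α+k, β+n−k) = Beta(2.86+5, 1.59+32) = Beta(7.86, 33.59).
Var = αβ/((α+β)²(α+β+1)) = 7.86·33.59/(41.45²·42.45) = 0.003620.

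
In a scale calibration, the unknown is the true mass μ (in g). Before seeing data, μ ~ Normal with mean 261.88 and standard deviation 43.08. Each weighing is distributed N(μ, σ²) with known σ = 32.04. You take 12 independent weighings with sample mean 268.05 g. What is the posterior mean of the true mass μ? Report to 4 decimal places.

For Normal data with known variance σ², a Normal(μ₀, σ₀²) prior on μ is conjugate. Posterior precision = 1/σ₀² + n/σ²; posterior mean is the precision-weighted average of μ₀ and x̄.
n·x̄ = 12·268.05 = 3216.6.
σ₀² = 43.08² = 1855.8864, σ² = 32.04² = 1026.5616; σ² + n·σ₀² = 1026.5616 + 12·1855.8864 = 23297.1984.
Posterior mean = (μ₀/σ₀² + n·x̄/σ²)/(1/σ₀² + n/σ²) = (σ²·μ₀ + σ₀²·n·x̄)/(σ² + n·σ₀²) = (1026.5616·261.88 + 1855.8864·3216.6)/23297.1984 = 6238480.146048/23297.1984 = 267.7781.

267.7781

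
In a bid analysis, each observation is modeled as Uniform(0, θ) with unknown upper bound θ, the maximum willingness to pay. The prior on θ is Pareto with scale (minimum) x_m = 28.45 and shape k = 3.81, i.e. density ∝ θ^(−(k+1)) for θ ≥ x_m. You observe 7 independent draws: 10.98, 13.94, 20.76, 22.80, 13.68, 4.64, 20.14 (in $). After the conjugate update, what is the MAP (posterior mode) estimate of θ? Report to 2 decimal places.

28.45

A Pareto(scale x_m, shape k) prior on the upper bound θ of Uniform(0, θ) is conjugate: posterior is Pareto(max(x_m, max xᵢ), k + n).
Sample maximum = 22.80; prior scale x_m = 28.45 → posterior scale = max = 28.45.
Posterior shape = 3.81 + 7 = 10.81.
The Pareto density is decreasing on [x_m, ∞), so the mode is x_m = 28.45.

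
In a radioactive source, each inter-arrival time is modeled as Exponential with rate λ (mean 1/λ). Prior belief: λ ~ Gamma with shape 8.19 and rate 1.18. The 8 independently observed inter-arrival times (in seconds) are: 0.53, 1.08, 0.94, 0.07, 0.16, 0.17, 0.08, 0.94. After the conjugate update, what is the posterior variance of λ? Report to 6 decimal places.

0.610425

With a Gamma(shape α, rate β) prior on the exponential rate λ, the posterior after n observations with total T = Σxᵢ is Gamma(α+n, β+T).
Sum of observations T = 3.97 seconds; n = 8.
Posterior: Gamma(8.19+8, 1.18+3.97) = Gamma(16.19, 5.15).
Var = α/β² = 0.610425.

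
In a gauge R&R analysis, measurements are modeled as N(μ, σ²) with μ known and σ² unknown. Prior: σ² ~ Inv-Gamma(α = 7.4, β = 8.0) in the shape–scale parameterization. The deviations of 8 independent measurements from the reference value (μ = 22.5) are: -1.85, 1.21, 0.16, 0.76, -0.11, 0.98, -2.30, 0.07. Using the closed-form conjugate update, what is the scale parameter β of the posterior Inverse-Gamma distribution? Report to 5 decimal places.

13.87860

With known mean μ and an Inverse-Gamma(α, β) prior on σ², the Normal likelihood is conjugate: posterior is Inv-Gamma(α + n/2, β + Σ(xᵢ−μ)²/2).
Σ(xᵢ−μ)² = (-1.85)² + (1.21)² + (0.16)² + (0.76)² + (-0.11)² + (0.98)² + (-2.30)² + (0.07)² = 11.7572.
Posterior: Inv-Gamma(7.4 + 8/2, 8.0 + 11.7572/2) = Inv-Gamma(11.40, 13.87860).
Posterior β = 13.87860.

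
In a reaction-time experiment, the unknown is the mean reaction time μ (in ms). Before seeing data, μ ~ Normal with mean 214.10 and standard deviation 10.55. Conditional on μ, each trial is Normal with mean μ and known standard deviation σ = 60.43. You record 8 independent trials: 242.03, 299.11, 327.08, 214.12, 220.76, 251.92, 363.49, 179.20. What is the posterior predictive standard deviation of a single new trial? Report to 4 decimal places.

For Normal data with known variance σ², a Normal(μ₀, σ₀²) prior on μ is conjugate. Posterior precision = 1/σ₀² + n/σ²; posterior mean is the precision-weighted average of μ₀ and x̄.
σ₀² = 10.55² = 111.3025, σ² = 60.43² = 3651.7849; σ² + n·σ₀² = 3651.7849 + 8·111.3025 = 4542.2049.
Posterior precision = 1/σ₀² + n/σ² = 1/111.3025 + 8/3651.7849 = (σ² + n·σ₀²)/(σ₀²σ²) = 4542.2049/(111.3025·3651.7849); posterior variance σₙ² = σ₀²σ²/(σ² + n·σ₀²) = 111.3025·3651.7849/4542.2049 = 89.483587.
Predictive variance for one new observation = σₙ² + σ² = 111.3025·3651.7849/4542.2049 + 3651.7849 = σ²·(σ₀² + 4542.2049)/4542.2049 = 3651.7849·4653.5074/4542.2049 = 3741.268487; SD = √(3651.7849·4653.5074/4542.2049) = 61.1659.

61.1659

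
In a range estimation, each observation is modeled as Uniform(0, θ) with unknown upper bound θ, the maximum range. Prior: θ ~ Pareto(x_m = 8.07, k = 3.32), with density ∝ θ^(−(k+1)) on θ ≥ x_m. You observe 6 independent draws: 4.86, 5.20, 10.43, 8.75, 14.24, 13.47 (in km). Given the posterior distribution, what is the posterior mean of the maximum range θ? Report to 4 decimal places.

A Pareto(scale x_m, shape k) prior on the upper bound θ of Uniform(0, θ) is conjugate: posterior is Pareto(max(x_m, max xᵢ), k + n).
Sample maximum = 14.24; prior scale x_m = 8.07 → posterior scale = max = 14.24.
Posterior shape = 3.32 + 6 = 9.32.
E[θ|data] = k·x_m/(k−1) = 9.32·14.24/8.32 = 15.9515.

15.9515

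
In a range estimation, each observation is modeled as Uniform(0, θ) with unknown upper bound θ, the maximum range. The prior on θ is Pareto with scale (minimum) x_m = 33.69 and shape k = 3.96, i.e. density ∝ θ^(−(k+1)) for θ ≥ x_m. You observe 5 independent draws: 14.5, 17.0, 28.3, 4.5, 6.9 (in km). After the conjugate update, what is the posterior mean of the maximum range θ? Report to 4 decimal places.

A Pareto(scale x_m, shape k) prior on the upper bound θ of Uniform(0, θ) is conjugate: posterior is Pareto(max(x_m, max xᵢ), k + n).
Sample maximum = 28.3; prior scale x_m = 33.69 → posterior scale = max = 33.69.
Posterior shape = 3.96 + 5 = 8.96.
E[θ|data] = k·x_m/(k−1) = 8.96·33.69/7.96 = 37.9224.

37.9224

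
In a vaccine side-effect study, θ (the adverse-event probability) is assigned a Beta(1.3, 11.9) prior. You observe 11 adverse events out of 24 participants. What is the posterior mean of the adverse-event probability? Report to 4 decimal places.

The Beta prior is conjugate to a Binomial/Bernoulli likelihood; the update adds successes to α and failures to β.
Posterior: Beta(α+k, β+n−k) = Beta(1.3+11, 11.9+13) = Beta(12.3, 24.9).
Posterior mean = α/(α+β) = 12.3/37.2 = 0.3306.

0.3306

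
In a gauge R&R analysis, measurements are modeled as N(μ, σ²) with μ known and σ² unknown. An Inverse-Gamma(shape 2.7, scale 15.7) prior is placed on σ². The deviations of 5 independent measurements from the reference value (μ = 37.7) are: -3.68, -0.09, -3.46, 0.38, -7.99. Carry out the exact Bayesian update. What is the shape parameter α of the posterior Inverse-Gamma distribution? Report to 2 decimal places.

5.20

With known mean μ and an Inverse-Gamma(α, β) prior on σ², the Normal likelihood is conjugate: posterior is Inv-Gamma(α + n/2, β + Σ(xᵢ−μ)²/2).
Σ(xᵢ−μ)² = (-3.68)² + (-0.09)² + (-3.46)² + (0.38)² + (-7.99)² = 89.5066.
Posterior: Inv-Gamma(2.7 + 5/2, 15.7 + 89.5066/2) = Inv-Gamma(5.20, 60.45330).
Posterior α = 5.20.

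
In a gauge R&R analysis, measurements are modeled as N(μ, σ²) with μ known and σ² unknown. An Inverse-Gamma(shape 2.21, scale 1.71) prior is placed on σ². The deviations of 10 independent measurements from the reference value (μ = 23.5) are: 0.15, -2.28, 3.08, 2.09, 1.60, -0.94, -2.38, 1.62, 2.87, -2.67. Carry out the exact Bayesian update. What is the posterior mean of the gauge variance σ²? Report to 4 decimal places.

With known mean μ and an Inverse-Gamma(α, β) prior on σ², the Normal likelihood is conjugate: posterior is Inv-Gamma(α + n/2, β + Σ(xᵢ−μ)²/2).
Σ(xᵢ−μ)² = (0.15)² + (-2.28)² + (3.08)² + (2.09)² + (1.60)² + (-0.94)² + (-2.38)² + (1.62)² + (2.87)² + (-2.67)² = 46.1736.
Posterior: Inv-Gamma(2.21 + 10/2, 1.71 + 46.1736/2) = Inv-Gamma(7.21, 24.79680).
E[σ²|data] = β/(α−1) = 24.79680/6.21 = 3.9930.

3.9930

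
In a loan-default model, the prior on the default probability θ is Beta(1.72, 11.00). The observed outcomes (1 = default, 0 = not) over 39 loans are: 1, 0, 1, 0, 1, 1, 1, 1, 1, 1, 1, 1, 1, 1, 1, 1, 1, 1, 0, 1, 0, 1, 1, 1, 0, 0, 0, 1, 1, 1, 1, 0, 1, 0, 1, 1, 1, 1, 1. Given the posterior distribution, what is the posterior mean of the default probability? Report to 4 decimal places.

0.6133

The Beta prior is conjugate to a Binomial/Bernoulli likelihood; the update adds successes to α and failures to β.
Posterior: Beta(α+k, β+n−k) = Beta(1.72+30, 11.00+9) = Beta(31.72, 20.00).
Posterior mean = α/(α+β) = 31.72/51.72 = 0.6133.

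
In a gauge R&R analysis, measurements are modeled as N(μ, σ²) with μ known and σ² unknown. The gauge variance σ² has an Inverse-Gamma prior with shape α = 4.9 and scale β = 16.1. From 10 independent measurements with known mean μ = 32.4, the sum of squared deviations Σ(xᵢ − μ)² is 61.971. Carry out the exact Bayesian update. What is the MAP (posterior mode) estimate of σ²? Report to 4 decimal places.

4.3198

With known mean μ and an Inverse-Gamma(α, β) prior on σ², the Normal likelihood is conjugate: posterior is Inv-Gamma(α + n/2, β + Σ(xᵢ−μ)²/2).
Posterior: Inv-Gamma(4.9 + 10/2, 16.1 + 61.971/2) = Inv-Gamma(9.90, 47.0855).
Mode = β/(α+1) = 47.0855/10.90 = 4.3198.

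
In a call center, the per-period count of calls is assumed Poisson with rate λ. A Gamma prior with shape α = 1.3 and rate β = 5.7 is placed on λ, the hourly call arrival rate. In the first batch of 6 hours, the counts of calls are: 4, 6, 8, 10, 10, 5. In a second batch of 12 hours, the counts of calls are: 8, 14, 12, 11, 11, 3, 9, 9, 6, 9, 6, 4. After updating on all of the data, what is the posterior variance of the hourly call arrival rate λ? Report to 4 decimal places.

0.2605

With a Gamma(shape α, rate β) prior, the Poisson likelihood is conjugate: the posterior is Gamma(α + ΣXᵢ, β + n).
Batch 1: sum of counts S = 43 over n = 6 hours.
After batch 1: Gamma(α+S, β+n) = Gamma(1.3+43, 5.7+6) = Gamma(44.3, 11.7).
Batch 2: sum of counts S = 102 over n = 12 hours.
After batch 2: Gamma(α+S, β+n) = Gamma(44.3+102, 11.7+12) = Gamma(146.3, 23.7).
Var = α/β² = 146.3/23.7² = 0.2605.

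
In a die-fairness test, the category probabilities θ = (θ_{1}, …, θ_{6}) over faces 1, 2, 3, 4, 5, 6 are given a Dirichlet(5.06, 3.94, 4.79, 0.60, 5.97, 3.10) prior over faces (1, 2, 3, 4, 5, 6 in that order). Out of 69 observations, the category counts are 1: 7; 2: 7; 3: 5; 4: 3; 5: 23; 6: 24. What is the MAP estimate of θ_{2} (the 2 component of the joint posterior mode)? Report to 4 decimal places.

The Dirichlet prior is conjugate to the Multinomial likelihood: each posterior αⱼ = prior αⱼ + observed count nⱼ.
Posterior concentration: (12.06, 10.94, 9.79, 3.60, 28.97, 27.10), total = 92.46.
Joint mode component: (α_{2}−1)/(Σα−K) = 9.94/86.46 = 0.1150.

0.1150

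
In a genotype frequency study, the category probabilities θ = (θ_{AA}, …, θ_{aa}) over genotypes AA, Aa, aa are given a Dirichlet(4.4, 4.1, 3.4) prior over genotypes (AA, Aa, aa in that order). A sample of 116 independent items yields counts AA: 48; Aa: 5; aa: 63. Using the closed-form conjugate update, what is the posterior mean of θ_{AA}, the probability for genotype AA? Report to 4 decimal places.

The Dirichlet prior is conjugate to the Multinomial likelihood: each posterior αⱼ = prior αⱼ + observed count nⱼ.
Posterior concentration: (52.4, 9.1, 66.4), total = 127.9.
E[θ_{AA}|data] = α_{AA}/Σα = 52.4/127.9 = 0.4097.

0.4097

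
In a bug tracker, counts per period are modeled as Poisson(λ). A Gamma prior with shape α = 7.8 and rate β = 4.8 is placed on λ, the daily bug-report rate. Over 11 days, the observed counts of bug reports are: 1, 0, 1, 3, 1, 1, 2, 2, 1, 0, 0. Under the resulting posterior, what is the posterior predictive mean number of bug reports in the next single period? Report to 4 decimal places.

With a Gamma(shape α, rate β) prior, the Poisson likelihood is conjugate: the posterior is Gamma(α + ΣXᵢ, β + n).
Sum of counts S = 12 over n = 11 days.
Posterior: Gamma(α+S, β+n) = Gamma(7.8+12, 4.8+11) = Gamma(19.8, 15.8).
The predictive distribution for one future period is NegBinom with mean α/β = 1.2532.

1.2532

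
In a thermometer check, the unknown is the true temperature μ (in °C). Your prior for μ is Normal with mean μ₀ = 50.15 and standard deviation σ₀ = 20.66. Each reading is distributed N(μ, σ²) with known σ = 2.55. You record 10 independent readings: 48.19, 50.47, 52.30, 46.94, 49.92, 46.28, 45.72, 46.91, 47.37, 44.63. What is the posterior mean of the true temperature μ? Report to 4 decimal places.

For Normal data with known variance σ², a Normal(μ₀, σ₀²) prior on μ is conjugate. Posterior precision = 1/σ₀² + n/σ²; posterior mean is the precision-weighted average of μ₀ and x̄.
Σxᵢ = 48.19 + 50.47 + 52.30 + 46.94 + 49.92 + 46.28 + 45.72 + 46.91 + 47.37 + 44.63 = 478.73, so n·x̄ = 478.73.
σ₀² = 20.66² = 426.8356, σ² = 2.55² = 6.5025; σ² + n·σ₀² = 6.5025 + 10·426.8356 = 4274.8585.
Posterior mean = (μ₀/σ₀² + n·x̄/σ²)/(1/σ₀² + n/σ²) = (σ²·μ₀ + σ₀²·n·x̄)/(σ² + n·σ₀²) = (6.5025·50.15 + 426.8356·478.73)/4274.8585 = 204665.107163/4274.8585 = 47.8765.

47.8765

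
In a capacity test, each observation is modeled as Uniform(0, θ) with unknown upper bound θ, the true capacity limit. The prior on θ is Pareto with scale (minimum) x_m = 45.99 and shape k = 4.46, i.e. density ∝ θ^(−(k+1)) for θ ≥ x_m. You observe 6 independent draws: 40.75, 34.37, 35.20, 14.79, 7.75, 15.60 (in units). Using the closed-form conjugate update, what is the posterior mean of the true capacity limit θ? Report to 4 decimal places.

A Pareto(scale x_m, shape k) prior on the upper bound θ of Uniform(0, θ) is conjugate: posterior is Pareto(max(x_m, max xᵢ), k + n).
Sample maximum = 40.75; prior scale x_m = 45.99 → posterior scale = max = 45.99.
Posterior shape = 4.46 + 6 = 10.46.
E[θ|data] = k·x_m/(k−1) = 10.46·45.99/9.46 = 50.8515.

50.8515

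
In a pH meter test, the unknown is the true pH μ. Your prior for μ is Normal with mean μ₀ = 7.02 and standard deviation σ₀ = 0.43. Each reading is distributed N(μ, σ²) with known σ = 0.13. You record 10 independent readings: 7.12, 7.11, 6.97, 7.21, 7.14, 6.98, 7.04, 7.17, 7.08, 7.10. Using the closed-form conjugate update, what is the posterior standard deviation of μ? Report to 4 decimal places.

0.0409

For Normal data with known variance σ², a Normal(μ₀, σ₀²) prior on μ is conjugate. Posterior precision = 1/σ₀² + n/σ²; posterior mean is the precision-weighted average of μ₀ and x̄.
σ₀² = 0.43² = 0.1849, σ² = 0.13² = 0.0169; σ² + n·σ₀² = 0.0169 + 10·0.1849 = 1.8659.
Posterior precision = 1/σ₀² + n/σ² = 1/0.1849 + 10/0.0169 = (σ² + n·σ₀²)/(σ₀²σ²) = 1.8659/(0.1849·0.0169); posterior variance σₙ² = σ₀²σ²/(σ² + n·σ₀²) = 0.1849·0.0169/1.8659 = 0.001675.
Posterior SD = √σₙ² = √(0.1849·0.0169/1.8659) = 0.0409.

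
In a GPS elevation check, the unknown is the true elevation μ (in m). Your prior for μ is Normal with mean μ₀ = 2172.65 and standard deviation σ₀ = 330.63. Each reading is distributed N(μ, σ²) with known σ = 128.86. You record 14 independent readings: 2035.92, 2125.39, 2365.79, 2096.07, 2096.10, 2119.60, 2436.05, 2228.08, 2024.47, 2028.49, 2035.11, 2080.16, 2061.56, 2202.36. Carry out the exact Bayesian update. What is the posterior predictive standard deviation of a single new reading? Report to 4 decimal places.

133.3350

For Normal data with known variance σ², a Normal(μ₀, σ₀²) prior on μ is conjugate. Posterior precision = 1/σ₀² + n/σ²; posterior mean is the precision-weighted average of μ₀ and x̄.
σ₀² = 330.63² = 109316.1969, σ² = 128.86² = 16604.8996; σ² + n·σ₀² = 16604.8996 + 14·109316.1969 = 1547031.6562.
Posterior precision = 1/σ₀² + n/σ² = 1/109316.1969 + 14/16604.8996 = (σ² + n·σ₀²)/(σ₀²σ²) = 1547031.6562/(109316.1969·16604.8996); posterior variance σₙ² = σ₀²σ²/(σ² + n·σ₀²) = 109316.1969·16604.8996/1547031.6562 = 1173.333763.
Predictive variance for one new observation = σₙ² + σ² = 109316.1969·16604.8996/1547031.6562 + 16604.8996 = σ²·(σ₀² + 1547031.6562)/1547031.6562 = 16604.8996·1656347.8531/1547031.6562 = 17778.233363; SD = √(16604.8996·1656347.8531/1547031.6562) = 133.3350.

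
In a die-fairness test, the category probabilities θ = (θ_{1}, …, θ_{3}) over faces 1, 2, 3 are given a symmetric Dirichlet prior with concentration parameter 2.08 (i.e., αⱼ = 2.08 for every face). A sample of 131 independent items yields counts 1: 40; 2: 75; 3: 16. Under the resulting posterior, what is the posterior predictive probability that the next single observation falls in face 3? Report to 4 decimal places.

The Dirichlet prior is conjugate to the Multinomial likelihood: each posterior αⱼ = prior αⱼ + observed count nⱼ.
Posterior concentration: (42.08, 77.08, 18.08), total = 137.24.
P(next = 3 | data) = α_{3}/Σα = 0.1317.

0.1317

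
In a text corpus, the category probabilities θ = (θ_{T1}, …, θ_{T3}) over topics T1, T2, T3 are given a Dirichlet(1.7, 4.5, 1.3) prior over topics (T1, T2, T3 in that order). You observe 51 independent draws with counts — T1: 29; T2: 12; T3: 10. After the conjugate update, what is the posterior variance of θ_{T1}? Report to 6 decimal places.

The Dirichlet prior is conjugate to the Multinomial likelihood: each posterior αⱼ = prior αⱼ + observed count nⱼ.
Posterior concentration: (30.7, 16.5, 11.3), total = 58.5.
Var[θ_j] = α_j(Σα−α_j)/((Σα)²(Σα+1)) = 30.7·27.8/(58.5²·59.5) = 0.004191.

0.004191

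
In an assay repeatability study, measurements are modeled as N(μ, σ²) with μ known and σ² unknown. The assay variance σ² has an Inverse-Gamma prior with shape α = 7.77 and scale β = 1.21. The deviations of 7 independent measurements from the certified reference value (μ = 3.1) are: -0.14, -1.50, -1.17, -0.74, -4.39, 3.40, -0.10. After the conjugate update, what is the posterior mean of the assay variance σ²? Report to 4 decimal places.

With known mean μ and an Inverse-Gamma(α, β) prior on σ², the Normal likelihood is conjugate: posterior is Inv-Gamma(α + n/2, β + Σ(xᵢ−μ)²/2).
Σ(xᵢ−μ)² = (-0.14)² + (-1.50)² + (-1.17)² + (-0.74)² + (-4.39)² + (3.40)² + (-0.10)² = 35.0282.
Posterior: Inv-Gamma(7.77 + 7/2, 1.21 + 35.0282/2) = Inv-Gamma(11.27, 18.72410).
E[σ²|data] = β/(α−1) = 18.72410/10.27 = 1.8232.

1.8232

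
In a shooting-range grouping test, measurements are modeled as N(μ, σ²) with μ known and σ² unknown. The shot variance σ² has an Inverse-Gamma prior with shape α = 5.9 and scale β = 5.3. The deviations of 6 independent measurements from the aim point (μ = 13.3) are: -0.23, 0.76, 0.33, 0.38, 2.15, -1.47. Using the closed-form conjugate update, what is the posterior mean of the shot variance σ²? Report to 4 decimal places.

1.1562

With known mean μ and an Inverse-Gamma(α, β) prior on σ², the Normal likelihood is conjugate: posterior is Inv-Gamma(α + n/2, β + Σ(xᵢ−μ)²/2).
Σ(xᵢ−μ)² = (-0.23)² + (0.76)² + (0.33)² + (0.38)² + (2.15)² + (-1.47)² = 7.6672.
Posterior: Inv-Gamma(5.9 + 6/2, 5.3 + 7.6672/2) = Inv-Gamma(8.90, 9.13360).
E[σ²|data] = β/(α−1) = 9.13360/7.90 = 1.1562.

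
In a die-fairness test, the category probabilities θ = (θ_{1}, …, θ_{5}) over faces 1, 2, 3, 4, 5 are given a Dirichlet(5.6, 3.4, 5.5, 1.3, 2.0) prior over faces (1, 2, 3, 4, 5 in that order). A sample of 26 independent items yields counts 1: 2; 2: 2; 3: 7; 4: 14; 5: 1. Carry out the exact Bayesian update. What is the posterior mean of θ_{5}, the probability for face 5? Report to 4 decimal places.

0.0685

The Dirichlet prior is conjugate to the Multinomial likelihood: each posterior αⱼ = prior αⱼ + observed count nⱼ.
Posterior concentration: (7.6, 5.4, 12.5, 15.3, 3.0), total = 43.8.
E[θ_{5}|data] = α_{5}/Σα = 3.0/43.8 = 0.0685.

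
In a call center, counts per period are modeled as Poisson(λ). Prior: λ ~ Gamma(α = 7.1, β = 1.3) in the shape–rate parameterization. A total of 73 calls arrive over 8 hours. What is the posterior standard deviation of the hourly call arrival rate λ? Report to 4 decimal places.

With a Gamma(shape α, rate β) prior, the Poisson likelihood is conjugate: the posterior is Gamma(α + ΣXᵢ, β + n).
Posterior: Gamma(α+S, β+n) = Gamma(7.1+73, 1.3+8) = Gamma(80.1, 9.3).
SD = √α/β = √80.1/9.3 = 0.9624.

0.9624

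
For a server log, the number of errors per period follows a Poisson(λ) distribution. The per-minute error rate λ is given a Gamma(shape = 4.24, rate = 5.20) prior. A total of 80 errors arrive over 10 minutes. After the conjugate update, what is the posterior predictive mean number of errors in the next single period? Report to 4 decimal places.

5.5421

With a Gamma(shape α, rate β) prior, the Poisson likelihood is conjugate: the posterior is Gamma(α + ΣXᵢ, β + n).
Posterior: Gamma(α+S, β+n) = Gamma(4.24+80, 5.20+10) = Gamma(84.24, 15.20).
The predictive distribution for one future period is NegBinom with mean α/β = 5.5421.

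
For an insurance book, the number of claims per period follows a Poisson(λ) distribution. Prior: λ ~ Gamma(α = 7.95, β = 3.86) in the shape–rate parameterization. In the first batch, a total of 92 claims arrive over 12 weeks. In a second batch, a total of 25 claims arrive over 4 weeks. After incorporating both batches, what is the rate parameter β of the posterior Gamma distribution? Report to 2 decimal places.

With a Gamma(shape α, rate β) prior, the Poisson likelihood is conjugate: the posterior is Gamma(α + ΣXᵢ, β + n).
After batch 1: Gamma(α+S, β+n) = Gamma(7.95+92, 3.86+12) = Gamma(99.95, 15.86).
After batch 2: Gamma(α+S, β+n) = Gamma(99.95+25, 15.86+4) = Gamma(124.95, 19.86).
Posterior β = 19.86.

19.86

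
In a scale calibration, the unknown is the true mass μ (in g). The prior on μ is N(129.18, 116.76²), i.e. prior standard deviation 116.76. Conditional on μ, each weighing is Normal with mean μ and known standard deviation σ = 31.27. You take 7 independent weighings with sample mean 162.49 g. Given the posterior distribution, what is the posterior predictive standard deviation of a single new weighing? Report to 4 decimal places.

33.4078

For Normal data with known variance σ², a Normal(μ₀, σ₀²) prior on μ is conjugate. Posterior precision = 1/σ₀² + n/σ²; posterior mean is the precision-weighted average of μ₀ and x̄.
σ₀² = 116.76² = 13632.8976, σ² = 31.27² = 977.8129; σ² + n·σ₀² = 977.8129 + 7·13632.8976 = 96408.0961.
Posterior precision = 1/σ₀² + n/σ² = 1/13632.8976 + 7/977.8129 = (σ² + n·σ₀²)/(σ₀²σ²) = 96408.0961/(13632.8976·977.8129); posterior variance σₙ² = σ₀²σ²/(σ² + n·σ₀²) = 13632.8976·977.8129/96408.0961 = 138.270785.
Predictive variance for one new observation = σₙ² + σ² = 13632.8976·977.8129/96408.0961 + 977.8129 = σ²·(σ₀² + 96408.0961)/96408.0961 = 977.8129·110040.9937/96408.0961 = 1116.083685; SD = √(977.8129·110040.9937/96408.0961) = 33.4078.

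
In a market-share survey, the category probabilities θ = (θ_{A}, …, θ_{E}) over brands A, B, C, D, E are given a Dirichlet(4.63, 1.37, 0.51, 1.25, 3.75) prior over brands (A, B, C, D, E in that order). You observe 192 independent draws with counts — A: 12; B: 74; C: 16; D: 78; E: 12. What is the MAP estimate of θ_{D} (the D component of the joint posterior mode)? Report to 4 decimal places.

0.3942

The Dirichlet prior is conjugate to the Multinomial likelihood: each posterior αⱼ = prior αⱼ + observed count nⱼ.
Posterior concentration: (16.63, 75.37, 16.51, 79.25, 15.75), total = 203.51.
Joint mode component: (α_{D}−1)/(Σα−K) = 78.25/198.51 = 0.3942.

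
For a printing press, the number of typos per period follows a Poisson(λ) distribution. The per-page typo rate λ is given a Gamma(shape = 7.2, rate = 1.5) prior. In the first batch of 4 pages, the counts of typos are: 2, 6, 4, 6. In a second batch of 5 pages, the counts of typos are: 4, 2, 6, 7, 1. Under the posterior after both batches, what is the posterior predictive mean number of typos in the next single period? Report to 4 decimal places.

With a Gamma(shape α, rate β) prior, the Poisson likelihood is conjugate: the posterior is Gamma(α + ΣXᵢ, β + n).
Batch 1: sum of counts S = 18 over n = 4 pages.
After batch 1: Gamma(α+S, β+n) = Gamma(7.2+18, 1.5+4) = Gamma(25.2, 5.5).
Batch 2: sum of counts S = 20 over n = 5 pages.
After batch 2: Gamma(α+S, β+n) = Gamma(25.2+20, 5.5+5) = Gamma(45.2, 10.5).
The predictive distribution for one future period is NegBinom with mean α/β = 4.3048.

4.3048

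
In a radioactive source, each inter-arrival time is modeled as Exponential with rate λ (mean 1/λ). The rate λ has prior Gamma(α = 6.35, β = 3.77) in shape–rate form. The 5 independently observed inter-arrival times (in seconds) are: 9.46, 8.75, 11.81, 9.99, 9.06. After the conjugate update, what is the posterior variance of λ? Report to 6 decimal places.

0.004065

With a Gamma(shape α, rate β) prior on the exponential rate λ, the posterior after n observations with total T = Σxᵢ is Gamma(α+n, β+T).
Sum of observations T = 49.07 seconds; n = 5.
Posterior: Gamma(6.35+5, 3.77+49.07) = Gamma(11.35, 52.84).
Var = α/β² = 0.004065.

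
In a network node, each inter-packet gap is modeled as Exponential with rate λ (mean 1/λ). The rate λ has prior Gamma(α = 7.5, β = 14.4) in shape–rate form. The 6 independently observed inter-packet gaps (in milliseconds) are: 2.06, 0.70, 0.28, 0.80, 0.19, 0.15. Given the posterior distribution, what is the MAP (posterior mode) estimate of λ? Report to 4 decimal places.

With a Gamma(shape α, rate β) prior on the exponential rate λ, the posterior after n observations with total T = Σxᵢ is Gamma(α+n, β+T).
Sum of observations T = 4.18 milliseconds; n = 6.
Posterior: Gamma(7.5+6, 14.4+4.18) = Gamma(13.5, 18.58).
Mode = (α−1)/β = 0.6728.

0.6728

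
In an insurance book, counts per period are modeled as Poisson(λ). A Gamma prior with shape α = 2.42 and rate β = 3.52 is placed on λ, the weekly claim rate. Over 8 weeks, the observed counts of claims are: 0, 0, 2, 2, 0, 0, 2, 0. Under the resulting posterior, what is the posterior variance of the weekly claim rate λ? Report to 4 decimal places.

With a Gamma(shape α, rate β) prior, the Poisson likelihood is conjugate: the posterior is Gamma(α + ΣXᵢ, β + n).
Sum of counts S = 6 over n = 8 weeks.
Posterior: Gamma(α+S, β+n) = Gamma(2.42+6, 3.52+8) = Gamma(8.42, 11.52).
Var = α/β² = 8.42/11.52² = 0.0634.

0.0634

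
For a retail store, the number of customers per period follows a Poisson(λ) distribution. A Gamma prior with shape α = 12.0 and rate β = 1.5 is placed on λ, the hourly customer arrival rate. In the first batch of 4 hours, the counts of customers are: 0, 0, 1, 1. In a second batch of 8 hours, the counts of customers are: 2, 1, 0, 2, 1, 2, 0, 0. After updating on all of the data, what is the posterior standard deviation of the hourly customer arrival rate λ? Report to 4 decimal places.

With a Gamma(shape α, rate β) prior, the Poisson likelihood is conjugate: the posterior is Gamma(α + ΣXᵢ, β + n).
Batch 1: sum of counts S = 2 over n = 4 hours.
After batch 1: Gamma(α+S, β+n) = Gamma(12.0+2, 1.5+4) = Gamma(14.0, 5.5).
Batch 2: sum of counts S = 8 over n = 8 hours.
After batch 2: Gamma(α+S, β+n) = Gamma(14.0+8, 5.5+8) = Gamma(22.0, 13.5).
SD = √α/β = √22.0/13.5 = 0.3474.

0.3474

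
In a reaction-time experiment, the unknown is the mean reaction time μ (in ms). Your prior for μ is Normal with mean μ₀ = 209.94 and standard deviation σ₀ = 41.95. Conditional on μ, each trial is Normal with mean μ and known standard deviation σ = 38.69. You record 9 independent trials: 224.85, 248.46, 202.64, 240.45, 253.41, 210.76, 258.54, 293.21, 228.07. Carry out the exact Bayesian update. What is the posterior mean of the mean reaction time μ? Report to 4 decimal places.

For Normal data with known variance σ², a Normal(μ₀, σ₀²) prior on μ is conjugate. Posterior precision = 1/σ₀² + n/σ²; posterior mean is the precision-weighted average of μ₀ and x̄.
Σxᵢ = 224.85 + 248.46 + 202.64 + 240.45 + 253.41 + 210.76 + 258.54 + 293.21 + 228.07 = 2160.39, so n·x̄ = 2160.39.
σ₀² = 41.95² = 1759.8025, σ² = 38.69² = 1496.9161; σ² + n·σ₀² = 1496.9161 + 9·1759.8025 = 17335.1386.
Posterior mean = (μ₀/σ₀² + n·x̄/σ²)/(1/σ₀² + n/σ²) = (σ²·μ₀ + σ₀²·n·x̄)/(σ² + n·σ₀²) = (1496.9161·209.94 + 1759.8025·2160.39)/17335.1386 = 4116122.289009/17335.1386 = 237.4439.

237.4439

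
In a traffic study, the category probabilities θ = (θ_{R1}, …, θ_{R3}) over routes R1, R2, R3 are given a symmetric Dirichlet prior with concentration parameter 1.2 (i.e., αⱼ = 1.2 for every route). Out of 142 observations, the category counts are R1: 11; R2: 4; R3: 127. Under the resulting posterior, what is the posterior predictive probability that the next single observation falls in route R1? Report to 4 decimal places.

0.0838

The Dirichlet prior is conjugate to the Multinomial likelihood: each posterior αⱼ = prior αⱼ + observed count nⱼ.
Posterior concentration: (12.2, 5.2, 128.2), total = 145.6.
P(next = R1 | data) = α_{R1}/Σα = 0.0838.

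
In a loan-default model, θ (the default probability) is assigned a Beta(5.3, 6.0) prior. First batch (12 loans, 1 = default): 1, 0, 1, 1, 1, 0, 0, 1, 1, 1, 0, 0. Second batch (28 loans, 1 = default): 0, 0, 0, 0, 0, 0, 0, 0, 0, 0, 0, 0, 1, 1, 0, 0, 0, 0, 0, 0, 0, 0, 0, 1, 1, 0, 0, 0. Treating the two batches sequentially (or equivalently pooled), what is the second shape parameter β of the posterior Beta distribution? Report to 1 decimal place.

35.0

The Beta prior is conjugate to a Binomial/Bernoulli likelihood; the update adds successes to α and failures to β.
After batch 1: Beta(5.3+7, 6.0+5) = Beta(12.3, 11.0).
After batch 2: Beta(12.3+4, 11.0+24) = Beta(16.3, 35.0).
Posterior β = 35.0.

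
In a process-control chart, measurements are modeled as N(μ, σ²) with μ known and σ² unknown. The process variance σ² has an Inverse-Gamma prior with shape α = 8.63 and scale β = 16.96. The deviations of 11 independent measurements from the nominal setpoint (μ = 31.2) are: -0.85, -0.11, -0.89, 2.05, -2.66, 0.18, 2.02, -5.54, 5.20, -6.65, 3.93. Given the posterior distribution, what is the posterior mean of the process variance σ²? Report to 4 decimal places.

With known mean μ and an Inverse-Gamma(α, β) prior on σ², the Normal likelihood is conjugate: posterior is Inv-Gamma(α + n/2, β + Σ(xᵢ−μ)²/2).
Σ(xᵢ−μ)² = (-0.85)² + (-0.11)² + (-0.89)² + (2.05)² + (-2.66)² + (0.18)² + (2.02)² + (-5.54)² + (5.20)² + (-6.65)² + (3.93)² = 134.3166.
Posterior: Inv-Gamma(8.63 + 11/2, 16.96 + 134.3166/2) = Inv-Gamma(14.13, 84.11830).
E[σ²|data] = β/(α−1) = 84.11830/13.13 = 6.4066.

6.4066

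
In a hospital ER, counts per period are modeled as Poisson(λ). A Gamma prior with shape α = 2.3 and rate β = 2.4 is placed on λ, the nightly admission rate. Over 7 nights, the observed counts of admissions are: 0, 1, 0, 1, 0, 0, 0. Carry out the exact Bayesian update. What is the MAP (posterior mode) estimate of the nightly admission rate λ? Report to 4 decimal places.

0.3511

With a Gamma(shape α, rate β) prior, the Poisson likelihood is conjugate: the posterior is Gamma(α + ΣXᵢ, β + n).
Sum of counts S = 2 over n = 7 nights.
Posterior: Gamma(α+S, β+n) = Gamma(2.3+2, 2.4+7) = Gamma(4.3, 9.4).
Mode of Gamma(α,β) for α≥1 is (α−1)/β = 3.3/9.4 = 0.3511.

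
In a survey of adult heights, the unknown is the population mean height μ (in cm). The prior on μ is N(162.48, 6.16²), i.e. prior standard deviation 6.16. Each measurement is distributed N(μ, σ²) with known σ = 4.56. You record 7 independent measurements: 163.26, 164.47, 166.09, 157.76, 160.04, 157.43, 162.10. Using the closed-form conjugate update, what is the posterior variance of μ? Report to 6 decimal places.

2.754855

For Normal data with known variance σ², a Normal(μ₀, σ₀²) prior on μ is conjugate. Posterior precision = 1/σ₀² + n/σ²; posterior mean is the precision-weighted average of μ₀ and x̄.
σ₀² = 6.16² = 37.9456, σ² = 4.56² = 20.7936; σ² + n·σ₀² = 20.7936 + 7·37.9456 = 286.4128.
Posterior precision = 1/σ₀² + n/σ² = 1/37.9456 + 7/20.7936 = (σ² + n·σ₀²)/(σ₀²σ²) = 286.4128/(37.9456·20.7936); posterior variance σₙ² = σ₀²σ²/(σ² + n·σ₀²) = 37.9456·20.7936/286.4128 = 2.754855.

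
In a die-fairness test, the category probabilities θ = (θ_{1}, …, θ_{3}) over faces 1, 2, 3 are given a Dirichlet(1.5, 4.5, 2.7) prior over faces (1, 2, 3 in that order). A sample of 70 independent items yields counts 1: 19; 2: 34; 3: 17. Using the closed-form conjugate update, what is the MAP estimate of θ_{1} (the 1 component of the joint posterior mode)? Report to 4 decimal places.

0.2576

The Dirichlet prior is conjugate to the Multinomial likelihood: each posterior αⱼ = prior αⱼ + observed count nⱼ.
Posterior concentration: (20.5, 38.5, 19.7), total = 78.7.
Joint mode component: (α_{1}−1)/(Σα−K) = 19.5/75.7 = 0.2576.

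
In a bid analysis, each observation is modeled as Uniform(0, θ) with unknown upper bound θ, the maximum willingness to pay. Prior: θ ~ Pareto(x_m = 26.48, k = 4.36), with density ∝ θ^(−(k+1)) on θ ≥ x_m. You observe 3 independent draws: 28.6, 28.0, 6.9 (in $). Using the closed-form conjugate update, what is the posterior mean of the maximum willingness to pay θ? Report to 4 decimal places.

33.0969

A Pareto(scale x_m, shape k) prior on the upper bound θ of Uniform(0, θ) is conjugate: posterior is Pareto(max(x_m, max xᵢ), k + n).
Sample maximum = 28.6; prior scale x_m = 26.48 → posterior scale = max = 28.60.
Posterior shape = 4.36 + 3 = 7.36.
E[θ|data] = k·x_m/(k−1) = 7.36·28.60/6.36 = 33.0969.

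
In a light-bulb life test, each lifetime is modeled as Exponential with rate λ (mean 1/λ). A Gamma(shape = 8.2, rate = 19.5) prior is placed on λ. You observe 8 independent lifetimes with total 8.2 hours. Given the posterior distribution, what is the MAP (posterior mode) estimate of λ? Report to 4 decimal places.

0.5487

With a Gamma(shape α, rate β) prior on the exponential rate λ, the posterior after n observations with total T = Σxᵢ is Gamma(α+n, β+T).
Posterior: Gamma(8.2+8, 19.5+8.2) = Gamma(16.2, 27.7).
Mode = (α−1)/β = 0.5487.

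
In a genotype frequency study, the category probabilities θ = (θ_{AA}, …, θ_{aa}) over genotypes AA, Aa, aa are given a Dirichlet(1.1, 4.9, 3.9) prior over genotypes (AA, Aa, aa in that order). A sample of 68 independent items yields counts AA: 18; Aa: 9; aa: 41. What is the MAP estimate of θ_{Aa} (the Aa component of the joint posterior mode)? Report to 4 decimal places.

The Dirichlet prior is conjugate to the Multinomial likelihood: each posterior αⱼ = prior αⱼ + observed count nⱼ.
Posterior concentration: (19.1, 13.9, 44.9), total = 77.9.
Joint mode component: (α_{Aa}−1)/(Σα−K) = 12.9/74.9 = 0.1722.

0.1722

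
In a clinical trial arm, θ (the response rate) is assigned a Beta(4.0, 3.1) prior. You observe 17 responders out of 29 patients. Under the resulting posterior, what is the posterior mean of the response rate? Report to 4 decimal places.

0.5817

The Beta prior is conjugate to a Binomial/Bernoulli likelihood; the update adds successes to α and failures to β.
Posterior: Beta(α+k, β+n−k) = Beta(4.0+17, 3.1+12) = Beta(21.0, 15.1).
Posterior mean = α/(α+β) = 21.0/36.1 = 0.5817.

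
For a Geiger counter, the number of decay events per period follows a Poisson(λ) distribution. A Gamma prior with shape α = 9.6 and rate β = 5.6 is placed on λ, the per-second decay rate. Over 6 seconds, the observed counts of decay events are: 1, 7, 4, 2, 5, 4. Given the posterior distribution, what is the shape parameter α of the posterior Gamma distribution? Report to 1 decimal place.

With a Gamma(shape α, rate β) prior, the Poisson likelihood is conjugate: the posterior is Gamma(α + ΣXᵢ, β + n).
Sum of counts S = 23 over n = 6 seconds.
Posterior: Gamma(α+S, β+n) = Gamma(9.6+23, 5.6+6) = Gamma(32.6, 11.6).
Posterior α = 32.6.

32.6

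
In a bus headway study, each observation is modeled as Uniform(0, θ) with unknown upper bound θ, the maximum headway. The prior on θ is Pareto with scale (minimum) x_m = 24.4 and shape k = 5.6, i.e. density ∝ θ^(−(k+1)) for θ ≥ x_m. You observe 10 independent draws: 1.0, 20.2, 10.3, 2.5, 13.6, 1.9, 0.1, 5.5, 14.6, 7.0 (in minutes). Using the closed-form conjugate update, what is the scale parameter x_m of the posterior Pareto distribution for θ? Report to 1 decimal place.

24.4

A Pareto(scale x_m, shape k) prior on the upper bound θ of Uniform(0, θ) is conjugate: posterior is Pareto(max(x_m, max xᵢ), k + n).
Sample maximum = 20.2; prior scale x_m = 24.4 → posterior scale = max = 24.4.
Posterior shape = 5.6 + 10 = 15.6.
Posterior scale x_m = 24.4.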